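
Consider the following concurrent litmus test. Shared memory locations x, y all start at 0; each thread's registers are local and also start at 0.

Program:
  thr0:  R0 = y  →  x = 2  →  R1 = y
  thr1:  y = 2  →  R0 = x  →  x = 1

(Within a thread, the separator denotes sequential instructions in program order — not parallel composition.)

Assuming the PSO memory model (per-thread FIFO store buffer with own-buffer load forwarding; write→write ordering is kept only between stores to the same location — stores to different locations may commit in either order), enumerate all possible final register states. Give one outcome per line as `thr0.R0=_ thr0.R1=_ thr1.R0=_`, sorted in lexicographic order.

outcome vector order: (thr0.R0,thr0.R1,thr1.R0)
|PSO outcomes| = 6

thr0.R0=0 thr0.R1=0 thr1.R0=0
thr0.R0=0 thr0.R1=0 thr1.R0=2
thr0.R0=0 thr0.R1=2 thr1.R0=0
thr0.R0=0 thr0.R1=2 thr1.R0=2
thr0.R0=2 thr0.R1=2 thr1.R0=0
thr0.R0=2 thr0.R1=2 thr1.R0=2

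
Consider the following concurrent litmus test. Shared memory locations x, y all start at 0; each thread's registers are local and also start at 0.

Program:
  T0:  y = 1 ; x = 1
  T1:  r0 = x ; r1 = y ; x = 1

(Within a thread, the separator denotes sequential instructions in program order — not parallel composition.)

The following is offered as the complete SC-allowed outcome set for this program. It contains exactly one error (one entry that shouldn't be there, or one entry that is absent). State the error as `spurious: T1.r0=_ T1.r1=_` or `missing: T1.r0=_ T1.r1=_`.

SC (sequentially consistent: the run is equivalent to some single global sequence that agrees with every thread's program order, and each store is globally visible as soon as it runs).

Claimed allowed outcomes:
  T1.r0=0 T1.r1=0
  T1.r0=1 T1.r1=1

outcome vector order: (T1.r0,T1.r1)
[SC] allowed = {0/0, 0/1, 1/1}
SC∖claimed = {0/1}

missing: T1.r0=0 T1.r1=1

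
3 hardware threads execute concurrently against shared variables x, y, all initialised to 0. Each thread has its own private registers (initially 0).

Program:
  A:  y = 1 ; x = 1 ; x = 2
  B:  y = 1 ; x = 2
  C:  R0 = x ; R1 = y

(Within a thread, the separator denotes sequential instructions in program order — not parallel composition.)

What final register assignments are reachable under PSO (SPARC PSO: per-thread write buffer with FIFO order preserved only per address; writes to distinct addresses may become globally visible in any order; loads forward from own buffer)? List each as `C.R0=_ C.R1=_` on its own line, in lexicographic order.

C.R0=0 C.R1=0
C.R0=0 C.R1=1
C.R0=1 C.R1=0
C.R0=1 C.R1=1
C.R0=2 C.R1=0
C.R0=2 C.R1=1

outcome vector order: (C.R0,C.R1)
|PSO outcomes| = 6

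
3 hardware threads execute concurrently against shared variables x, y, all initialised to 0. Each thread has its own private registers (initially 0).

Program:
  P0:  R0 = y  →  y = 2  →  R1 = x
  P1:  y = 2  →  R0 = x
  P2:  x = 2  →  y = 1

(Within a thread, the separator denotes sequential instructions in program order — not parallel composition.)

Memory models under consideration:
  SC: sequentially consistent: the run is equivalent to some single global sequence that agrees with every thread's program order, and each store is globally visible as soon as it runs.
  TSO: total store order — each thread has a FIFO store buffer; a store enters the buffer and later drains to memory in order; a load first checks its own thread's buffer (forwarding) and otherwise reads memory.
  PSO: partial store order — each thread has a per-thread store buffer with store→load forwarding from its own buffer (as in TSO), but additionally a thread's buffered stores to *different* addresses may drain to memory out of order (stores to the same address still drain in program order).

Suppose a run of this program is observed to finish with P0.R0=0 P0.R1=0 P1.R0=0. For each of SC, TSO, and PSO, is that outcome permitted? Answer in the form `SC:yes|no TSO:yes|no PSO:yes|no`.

outcome vector order: (P0.R0,P0.R1,P1.R0)
[SC] allowed = {<0 0 0> <0 0 2> <0 2 0> <0 2 2> <1 2 0> <1 2 2> <2 0 0> <2 0 2> <2 2 0> <2 2 2>}
[TSO] allowed = {<0 0 0> <0 0 2> <0 2 0> <0 2 2> <1 2 0> <1 2 2> <2 0 0> <2 0 2> <2 2 0> <2 2 2>}
[PSO] allowed = {<0 0 0> <0 0 2> <0 2 0> <0 2 2> <1 0 0> <1 0 2> <1 2 0> <1 2 2> <2 0 0> <2 0 2> <2 2 0> <2 2 2>}
target <0 0 0> ∈ {SC,TSO,PSO}

SC:yes TSO:yes PSO:yes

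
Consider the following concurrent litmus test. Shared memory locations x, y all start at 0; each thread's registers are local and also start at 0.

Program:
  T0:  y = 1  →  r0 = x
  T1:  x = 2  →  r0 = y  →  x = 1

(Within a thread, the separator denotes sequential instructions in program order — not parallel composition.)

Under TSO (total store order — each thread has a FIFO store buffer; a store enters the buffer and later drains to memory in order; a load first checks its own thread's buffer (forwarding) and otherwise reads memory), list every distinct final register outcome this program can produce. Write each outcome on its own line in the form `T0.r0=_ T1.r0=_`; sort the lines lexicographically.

outcome vector order: (T0.r0,T1.r0)
|TSO outcomes| = 6

T0.r0=0 T1.r0=0
T0.r0=0 T1.r0=1
T0.r0=1 T1.r0=0
T0.r0=1 T1.r0=1
T0.r0=2 T1.r0=0
T0.r0=2 T1.r0=1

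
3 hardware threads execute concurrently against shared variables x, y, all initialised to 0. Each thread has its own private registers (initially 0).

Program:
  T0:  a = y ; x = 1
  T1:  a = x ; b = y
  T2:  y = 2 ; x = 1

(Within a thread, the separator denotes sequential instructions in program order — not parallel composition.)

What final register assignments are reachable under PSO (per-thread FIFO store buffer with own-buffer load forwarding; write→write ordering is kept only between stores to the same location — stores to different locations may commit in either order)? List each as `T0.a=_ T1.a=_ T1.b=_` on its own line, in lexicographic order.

outcome vector order: (T0.a,T1.a,T1.b)
|PSO outcomes| = 8

T0.a=0 T1.a=0 T1.b=0
T0.a=0 T1.a=0 T1.b=2
T0.a=0 T1.a=1 T1.b=0
T0.a=0 T1.a=1 T1.b=2
T0.a=2 T1.a=0 T1.b=0
T0.a=2 T1.a=0 T1.b=2
T0.a=2 T1.a=1 T1.b=0
T0.a=2 T1.a=1 T1.b=2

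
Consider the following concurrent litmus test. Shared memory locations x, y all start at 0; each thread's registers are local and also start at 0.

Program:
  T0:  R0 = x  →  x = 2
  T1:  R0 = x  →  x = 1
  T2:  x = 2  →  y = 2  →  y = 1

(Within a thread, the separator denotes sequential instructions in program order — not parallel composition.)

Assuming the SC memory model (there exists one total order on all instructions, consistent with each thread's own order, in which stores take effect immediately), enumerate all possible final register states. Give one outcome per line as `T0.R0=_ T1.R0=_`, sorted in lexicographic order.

outcome vector order: (T0.R0,T1.R0)
|SC outcomes| = 6

T0.R0=0 T1.R0=0
T0.R0=0 T1.R0=2
T0.R0=1 T1.R0=0
T0.R0=1 T1.R0=2
T0.R0=2 T1.R0=0
T0.R0=2 T1.R0=2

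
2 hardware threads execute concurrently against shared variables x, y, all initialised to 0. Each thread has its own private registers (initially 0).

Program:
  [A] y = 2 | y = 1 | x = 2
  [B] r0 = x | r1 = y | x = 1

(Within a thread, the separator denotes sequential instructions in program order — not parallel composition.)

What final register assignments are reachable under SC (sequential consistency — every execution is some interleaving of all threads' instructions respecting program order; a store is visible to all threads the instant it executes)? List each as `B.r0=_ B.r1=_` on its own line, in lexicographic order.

outcome vector order: (B.r0,B.r1)
|SC outcomes| = 4

B.r0=0 B.r1=0
B.r0=0 B.r1=1
B.r0=0 B.r1=2
B.r0=2 B.r1=1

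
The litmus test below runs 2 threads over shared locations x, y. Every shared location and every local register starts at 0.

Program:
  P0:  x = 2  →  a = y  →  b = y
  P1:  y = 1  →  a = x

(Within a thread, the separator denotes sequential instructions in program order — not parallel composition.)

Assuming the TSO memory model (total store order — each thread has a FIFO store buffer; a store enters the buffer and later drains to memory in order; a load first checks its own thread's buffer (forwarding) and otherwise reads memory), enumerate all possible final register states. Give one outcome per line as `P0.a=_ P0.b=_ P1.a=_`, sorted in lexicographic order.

outcome vector order: (P0.a,P0.b,P1.a)
|TSO outcomes| = 6

P0.a=0 P0.b=0 P1.a=0
P0.a=0 P0.b=0 P1.a=2
P0.a=0 P0.b=1 P1.a=0
P0.a=0 P0.b=1 P1.a=2
P0.a=1 P0.b=1 P1.a=0
P0.a=1 P0.b=1 P1.a=2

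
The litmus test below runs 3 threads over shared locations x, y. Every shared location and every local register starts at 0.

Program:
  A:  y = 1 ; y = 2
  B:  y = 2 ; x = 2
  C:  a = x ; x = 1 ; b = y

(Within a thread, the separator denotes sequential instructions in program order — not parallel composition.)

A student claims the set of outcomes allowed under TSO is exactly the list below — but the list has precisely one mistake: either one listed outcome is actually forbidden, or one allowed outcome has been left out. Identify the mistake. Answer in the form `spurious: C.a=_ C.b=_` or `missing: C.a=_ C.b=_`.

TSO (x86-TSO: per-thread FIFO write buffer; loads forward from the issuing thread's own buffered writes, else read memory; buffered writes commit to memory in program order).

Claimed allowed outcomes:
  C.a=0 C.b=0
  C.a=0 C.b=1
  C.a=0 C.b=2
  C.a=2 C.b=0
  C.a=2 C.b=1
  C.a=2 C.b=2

spurious: C.a=2 C.b=0

outcome vector order: (C.a,C.b)
[TSO] allowed = {0/0, 0/1, 0/2, 2/1, 2/2}
claimed∖TSO = {2/0}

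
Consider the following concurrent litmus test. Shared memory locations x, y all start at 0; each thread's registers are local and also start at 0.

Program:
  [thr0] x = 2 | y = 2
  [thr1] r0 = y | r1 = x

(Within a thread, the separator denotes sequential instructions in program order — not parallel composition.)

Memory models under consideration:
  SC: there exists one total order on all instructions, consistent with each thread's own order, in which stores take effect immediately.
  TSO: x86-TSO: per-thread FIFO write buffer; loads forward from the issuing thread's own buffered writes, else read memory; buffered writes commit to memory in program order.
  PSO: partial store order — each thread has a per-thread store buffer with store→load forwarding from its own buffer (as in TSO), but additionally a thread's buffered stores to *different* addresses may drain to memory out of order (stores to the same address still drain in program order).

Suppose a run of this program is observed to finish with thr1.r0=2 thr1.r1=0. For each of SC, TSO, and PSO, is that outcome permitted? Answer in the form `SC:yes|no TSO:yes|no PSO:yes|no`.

outcome vector order: (thr1.r0,thr1.r1)
SC: 3 outcomes — {00; 02; 22}
TSO: 3 outcomes — {00; 02; 22}
PSO: 4 outcomes — {00; 02; 20; 22}
target 20 ∈ {PSO}

SC:no TSO:no PSO:yes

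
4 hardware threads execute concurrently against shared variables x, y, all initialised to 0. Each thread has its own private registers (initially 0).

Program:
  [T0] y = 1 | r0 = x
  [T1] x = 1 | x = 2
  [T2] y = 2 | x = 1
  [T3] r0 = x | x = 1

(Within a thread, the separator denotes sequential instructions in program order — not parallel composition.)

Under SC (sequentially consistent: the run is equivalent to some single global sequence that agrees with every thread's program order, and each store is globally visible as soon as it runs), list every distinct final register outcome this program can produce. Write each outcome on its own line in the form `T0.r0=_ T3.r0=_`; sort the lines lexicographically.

outcome vector order: (T0.r0,T3.r0)
|SC outcomes| = 9

T0.r0=0 T3.r0=0
T0.r0=0 T3.r0=1
T0.r0=0 T3.r0=2
T0.r0=1 T3.r0=0
T0.r0=1 T3.r0=1
T0.r0=1 T3.r0=2
T0.r0=2 T3.r0=0
T0.r0=2 T3.r0=1
T0.r0=2 T3.r0=2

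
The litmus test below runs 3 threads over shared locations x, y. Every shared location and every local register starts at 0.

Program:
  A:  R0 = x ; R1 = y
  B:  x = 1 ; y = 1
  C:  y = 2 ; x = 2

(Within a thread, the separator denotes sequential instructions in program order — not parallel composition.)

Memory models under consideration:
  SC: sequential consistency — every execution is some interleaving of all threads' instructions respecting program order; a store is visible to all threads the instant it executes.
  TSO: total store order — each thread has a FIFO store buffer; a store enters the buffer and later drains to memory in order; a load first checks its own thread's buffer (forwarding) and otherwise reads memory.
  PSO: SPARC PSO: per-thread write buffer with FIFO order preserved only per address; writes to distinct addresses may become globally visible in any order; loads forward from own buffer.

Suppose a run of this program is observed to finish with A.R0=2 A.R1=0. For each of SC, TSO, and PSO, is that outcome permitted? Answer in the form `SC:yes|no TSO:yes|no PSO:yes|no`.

outcome vector order: (A.R0,A.R1)
under SC → <0 0>, <0 1>, <0 2>, <1 0>, <1 1>, <1 2>, <2 1>, <2 2>
under TSO → <0 0>, <0 1>, <0 2>, <1 0>, <1 1>, <1 2>, <2 1>, <2 2>
under PSO → <0 0>, <0 1>, <0 2>, <1 0>, <1 1>, <1 2>, <2 0>, <2 1>, <2 2>
target <2 0> ∈ {PSO}

SC:no TSO:no PSO:yes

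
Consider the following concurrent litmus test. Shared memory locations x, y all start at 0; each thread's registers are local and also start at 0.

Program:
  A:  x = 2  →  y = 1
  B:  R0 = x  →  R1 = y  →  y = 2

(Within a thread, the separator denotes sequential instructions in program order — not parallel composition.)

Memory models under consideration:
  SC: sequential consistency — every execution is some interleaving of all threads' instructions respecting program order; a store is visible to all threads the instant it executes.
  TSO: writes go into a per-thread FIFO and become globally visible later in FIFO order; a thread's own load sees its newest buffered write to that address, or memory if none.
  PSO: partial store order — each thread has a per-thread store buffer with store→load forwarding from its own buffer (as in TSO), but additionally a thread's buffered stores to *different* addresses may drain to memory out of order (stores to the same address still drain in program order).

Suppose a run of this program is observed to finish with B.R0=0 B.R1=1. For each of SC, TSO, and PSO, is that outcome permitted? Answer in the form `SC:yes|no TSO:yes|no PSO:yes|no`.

outcome vector order: (B.R0,B.R1)
SC (4): <0 0>; <0 1>; <2 0>; <2 1>
TSO (4): <0 0>; <0 1>; <2 0>; <2 1>
PSO (4): <0 0>; <0 1>; <2 0>; <2 1>
target <0 1> ∈ {SC,TSO,PSO}

SC:yes TSO:yes PSO:yes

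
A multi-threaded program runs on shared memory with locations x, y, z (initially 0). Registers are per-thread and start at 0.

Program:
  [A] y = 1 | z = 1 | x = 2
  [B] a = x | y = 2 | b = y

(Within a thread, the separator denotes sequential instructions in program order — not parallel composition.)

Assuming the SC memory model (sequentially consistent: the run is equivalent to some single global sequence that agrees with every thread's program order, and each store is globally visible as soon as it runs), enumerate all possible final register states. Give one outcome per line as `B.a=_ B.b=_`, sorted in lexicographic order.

B.a=0 B.b=1
B.a=0 B.b=2
B.a=2 B.b=2

outcome vector order: (B.a,B.b)
|SC outcomes| = 3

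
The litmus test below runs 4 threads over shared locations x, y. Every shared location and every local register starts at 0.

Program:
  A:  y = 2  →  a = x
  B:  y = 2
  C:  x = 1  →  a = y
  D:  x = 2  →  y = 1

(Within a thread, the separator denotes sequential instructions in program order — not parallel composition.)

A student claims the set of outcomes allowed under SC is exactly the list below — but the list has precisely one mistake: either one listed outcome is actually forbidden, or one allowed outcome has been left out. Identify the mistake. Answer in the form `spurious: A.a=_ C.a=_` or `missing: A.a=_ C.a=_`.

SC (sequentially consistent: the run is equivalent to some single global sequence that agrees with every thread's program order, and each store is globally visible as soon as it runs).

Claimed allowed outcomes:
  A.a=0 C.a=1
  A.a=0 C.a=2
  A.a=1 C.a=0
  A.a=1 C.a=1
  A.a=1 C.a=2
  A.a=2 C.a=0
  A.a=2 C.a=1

outcome vector order: (A.a,C.a)
[SC] allowed = {<0 1> <0 2> <1 0> <1 1> <1 2> <2 0> <2 1> <2 2>}
SC∖claimed = {<2 2>}

missing: A.a=2 C.a=2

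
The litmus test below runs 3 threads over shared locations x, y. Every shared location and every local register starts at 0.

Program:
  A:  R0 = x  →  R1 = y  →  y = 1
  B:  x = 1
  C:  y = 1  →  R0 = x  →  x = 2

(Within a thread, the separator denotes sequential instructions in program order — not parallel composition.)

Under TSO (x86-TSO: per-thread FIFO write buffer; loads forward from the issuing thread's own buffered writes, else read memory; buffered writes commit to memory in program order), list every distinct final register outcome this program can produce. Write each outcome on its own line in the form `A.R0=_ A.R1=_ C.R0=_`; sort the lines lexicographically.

outcome vector order: (A.R0,A.R1,C.R0)
|TSO outcomes| = 10

A.R0=0 A.R1=0 C.R0=0
A.R0=0 A.R1=0 C.R0=1
A.R0=0 A.R1=1 C.R0=0
A.R0=0 A.R1=1 C.R0=1
A.R0=1 A.R1=0 C.R0=0
A.R0=1 A.R1=0 C.R0=1
A.R0=1 A.R1=1 C.R0=0
A.R0=1 A.R1=1 C.R0=1
A.R0=2 A.R1=1 C.R0=0
A.R0=2 A.R1=1 C.R0=1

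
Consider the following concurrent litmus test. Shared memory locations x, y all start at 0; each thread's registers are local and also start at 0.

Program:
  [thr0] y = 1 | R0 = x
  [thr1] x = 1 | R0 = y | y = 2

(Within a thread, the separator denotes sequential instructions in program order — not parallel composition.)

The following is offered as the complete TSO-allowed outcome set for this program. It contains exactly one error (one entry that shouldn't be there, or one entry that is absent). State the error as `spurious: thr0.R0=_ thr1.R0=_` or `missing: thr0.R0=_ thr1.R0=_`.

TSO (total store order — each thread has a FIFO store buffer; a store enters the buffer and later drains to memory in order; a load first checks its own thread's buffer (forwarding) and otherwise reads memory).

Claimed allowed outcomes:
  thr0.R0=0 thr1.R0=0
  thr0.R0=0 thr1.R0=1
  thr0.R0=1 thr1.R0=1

missing: thr0.R0=1 thr1.R0=0

outcome vector order: (thr0.R0,thr1.R0)
TSO (4): 00, 01, 10, 11
TSO∖claimed = {10}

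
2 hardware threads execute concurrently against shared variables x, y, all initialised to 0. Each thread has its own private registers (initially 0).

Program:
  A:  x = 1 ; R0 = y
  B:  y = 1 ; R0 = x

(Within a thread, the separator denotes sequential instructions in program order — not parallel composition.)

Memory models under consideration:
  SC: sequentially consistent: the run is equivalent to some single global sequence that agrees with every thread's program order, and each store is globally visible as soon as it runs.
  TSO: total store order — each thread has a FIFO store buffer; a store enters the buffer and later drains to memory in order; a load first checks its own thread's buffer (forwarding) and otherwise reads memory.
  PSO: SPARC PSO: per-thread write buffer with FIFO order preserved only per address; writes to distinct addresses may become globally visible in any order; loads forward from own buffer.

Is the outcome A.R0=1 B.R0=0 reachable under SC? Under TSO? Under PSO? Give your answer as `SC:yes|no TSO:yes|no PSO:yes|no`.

SC:yes TSO:yes PSO:yes

outcome vector order: (A.R0,B.R0)
SC: 3 outcomes — {01 10 11}
TSO: 4 outcomes — {00 01 10 11}
PSO: 4 outcomes — {00 01 10 11}
target 10 ∈ {SC,TSO,PSO}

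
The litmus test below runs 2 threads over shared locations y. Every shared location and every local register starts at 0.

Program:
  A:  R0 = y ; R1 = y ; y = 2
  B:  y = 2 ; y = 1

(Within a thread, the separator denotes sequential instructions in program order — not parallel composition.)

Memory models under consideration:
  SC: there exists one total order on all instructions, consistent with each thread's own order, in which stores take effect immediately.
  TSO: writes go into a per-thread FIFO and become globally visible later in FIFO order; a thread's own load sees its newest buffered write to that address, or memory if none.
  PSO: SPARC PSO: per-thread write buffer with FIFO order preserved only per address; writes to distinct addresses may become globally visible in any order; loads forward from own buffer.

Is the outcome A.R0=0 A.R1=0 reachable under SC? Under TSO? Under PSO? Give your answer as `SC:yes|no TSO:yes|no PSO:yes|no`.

outcome vector order: (A.R0,A.R1)
under SC → 0/0, 0/1, 0/2, 1/1, 2/1, 2/2
under TSO → 0/0, 0/1, 0/2, 1/1, 2/1, 2/2
under PSO → 0/0, 0/1, 0/2, 1/1, 2/1, 2/2
target 0/0 ∈ {SC,TSO,PSO}

SC:yes TSO:yes PSO:yes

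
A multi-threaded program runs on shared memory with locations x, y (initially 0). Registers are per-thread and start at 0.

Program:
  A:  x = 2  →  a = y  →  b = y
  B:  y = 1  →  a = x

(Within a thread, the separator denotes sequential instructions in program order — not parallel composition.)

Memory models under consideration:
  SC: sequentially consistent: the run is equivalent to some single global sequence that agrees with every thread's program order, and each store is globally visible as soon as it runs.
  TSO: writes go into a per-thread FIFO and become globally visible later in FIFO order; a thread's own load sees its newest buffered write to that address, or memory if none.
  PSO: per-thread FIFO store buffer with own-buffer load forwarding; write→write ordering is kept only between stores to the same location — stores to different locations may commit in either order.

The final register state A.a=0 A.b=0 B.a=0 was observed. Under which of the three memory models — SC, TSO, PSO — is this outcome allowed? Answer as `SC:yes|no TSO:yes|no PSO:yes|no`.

SC:no TSO:yes PSO:yes

outcome vector order: (A.a,A.b,B.a)
[SC] allowed = {0/0/2, 0/1/2, 1/1/0, 1/1/2}
[TSO] allowed = {0/0/0, 0/0/2, 0/1/0, 0/1/2, 1/1/0, 1/1/2}
[PSO] allowed = {0/0/0, 0/0/2, 0/1/0, 0/1/2, 1/1/0, 1/1/2}
target 0/0/0 ∈ {TSO,PSO}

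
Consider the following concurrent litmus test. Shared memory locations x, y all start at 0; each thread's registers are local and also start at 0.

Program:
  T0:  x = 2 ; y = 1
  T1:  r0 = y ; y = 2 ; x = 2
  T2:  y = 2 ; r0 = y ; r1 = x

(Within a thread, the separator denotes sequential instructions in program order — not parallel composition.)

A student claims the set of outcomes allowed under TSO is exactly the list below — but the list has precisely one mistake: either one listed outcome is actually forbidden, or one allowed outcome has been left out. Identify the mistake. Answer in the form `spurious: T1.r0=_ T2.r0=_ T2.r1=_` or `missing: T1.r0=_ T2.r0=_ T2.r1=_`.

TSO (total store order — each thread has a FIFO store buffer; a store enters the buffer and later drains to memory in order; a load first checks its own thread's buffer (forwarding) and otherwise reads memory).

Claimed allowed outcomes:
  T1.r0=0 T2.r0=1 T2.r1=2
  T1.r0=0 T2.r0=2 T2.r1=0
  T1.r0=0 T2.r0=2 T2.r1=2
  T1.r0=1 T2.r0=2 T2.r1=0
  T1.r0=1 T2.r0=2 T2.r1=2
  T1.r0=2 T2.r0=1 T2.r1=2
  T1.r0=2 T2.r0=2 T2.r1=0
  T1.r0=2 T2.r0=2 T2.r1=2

missing: T1.r0=1 T2.r0=1 T2.r1=2

outcome vector order: (T1.r0,T2.r0,T2.r1)
under TSO → (0,1,2), (0,2,0), (0,2,2), (1,1,2), (1,2,0), (1,2,2), (2,1,2), (2,2,0), (2,2,2)
TSO∖claimed = {(1,1,2)}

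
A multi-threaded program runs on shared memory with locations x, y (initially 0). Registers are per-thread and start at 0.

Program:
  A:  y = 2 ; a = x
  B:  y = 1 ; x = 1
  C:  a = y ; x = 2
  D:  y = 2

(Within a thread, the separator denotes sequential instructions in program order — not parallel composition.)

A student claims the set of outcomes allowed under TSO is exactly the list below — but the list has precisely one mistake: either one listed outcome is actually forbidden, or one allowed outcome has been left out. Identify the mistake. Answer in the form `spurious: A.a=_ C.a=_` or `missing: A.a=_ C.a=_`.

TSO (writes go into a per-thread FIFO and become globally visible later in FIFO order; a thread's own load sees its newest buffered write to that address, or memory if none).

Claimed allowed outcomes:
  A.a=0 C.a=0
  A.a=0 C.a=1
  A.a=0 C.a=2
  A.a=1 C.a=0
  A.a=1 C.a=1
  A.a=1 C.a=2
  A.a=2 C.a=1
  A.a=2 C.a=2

outcome vector order: (A.a,C.a)
under TSO → <0 0>; <0 1>; <0 2>; <1 0>; <1 1>; <1 2>; <2 0>; <2 1>; <2 2>
TSO∖claimed = {<2 0>}

missing: A.a=2 C.a=0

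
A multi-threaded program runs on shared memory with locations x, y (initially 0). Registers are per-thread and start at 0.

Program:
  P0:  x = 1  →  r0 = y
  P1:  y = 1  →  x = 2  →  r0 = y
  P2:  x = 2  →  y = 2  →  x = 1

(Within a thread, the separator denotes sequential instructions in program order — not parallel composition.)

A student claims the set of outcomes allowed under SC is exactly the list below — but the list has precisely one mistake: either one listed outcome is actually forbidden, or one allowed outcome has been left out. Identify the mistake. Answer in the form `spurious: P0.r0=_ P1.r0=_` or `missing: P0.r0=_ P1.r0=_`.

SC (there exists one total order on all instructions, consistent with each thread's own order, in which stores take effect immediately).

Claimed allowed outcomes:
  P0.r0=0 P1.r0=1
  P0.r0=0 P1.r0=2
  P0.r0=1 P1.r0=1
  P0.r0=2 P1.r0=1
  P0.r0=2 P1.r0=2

outcome vector order: (P0.r0,P1.r0)
SC: 6 outcomes — {01 02 11 12 21 22}
SC∖claimed = {12}

missing: P0.r0=1 P1.r0=2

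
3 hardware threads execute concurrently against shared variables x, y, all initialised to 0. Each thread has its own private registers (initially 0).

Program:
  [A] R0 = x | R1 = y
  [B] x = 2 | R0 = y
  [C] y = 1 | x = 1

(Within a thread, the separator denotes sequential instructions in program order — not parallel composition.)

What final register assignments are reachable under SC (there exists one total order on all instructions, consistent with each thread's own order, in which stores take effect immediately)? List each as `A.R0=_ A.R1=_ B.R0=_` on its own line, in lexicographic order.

outcome vector order: (A.R0,A.R1,B.R0)
|SC outcomes| = 10

A.R0=0 A.R1=0 B.R0=0
A.R0=0 A.R1=0 B.R0=1
A.R0=0 A.R1=1 B.R0=0
A.R0=0 A.R1=1 B.R0=1
A.R0=1 A.R1=1 B.R0=0
A.R0=1 A.R1=1 B.R0=1
A.R0=2 A.R1=0 B.R0=0
A.R0=2 A.R1=0 B.R0=1
A.R0=2 A.R1=1 B.R0=0
A.R0=2 A.R1=1 B.R0=1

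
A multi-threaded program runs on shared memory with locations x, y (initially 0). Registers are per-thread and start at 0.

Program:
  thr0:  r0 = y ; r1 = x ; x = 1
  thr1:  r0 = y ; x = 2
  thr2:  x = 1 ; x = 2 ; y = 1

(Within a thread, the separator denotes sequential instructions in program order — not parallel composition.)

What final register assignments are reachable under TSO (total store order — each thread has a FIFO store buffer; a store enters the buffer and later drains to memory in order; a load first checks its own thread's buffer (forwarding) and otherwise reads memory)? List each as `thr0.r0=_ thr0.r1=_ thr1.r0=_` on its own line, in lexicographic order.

thr0.r0=0 thr0.r1=0 thr1.r0=0
thr0.r0=0 thr0.r1=0 thr1.r0=1
thr0.r0=0 thr0.r1=1 thr1.r0=0
thr0.r0=0 thr0.r1=1 thr1.r0=1
thr0.r0=0 thr0.r1=2 thr1.r0=0
thr0.r0=0 thr0.r1=2 thr1.r0=1
thr0.r0=1 thr0.r1=2 thr1.r0=0
thr0.r0=1 thr0.r1=2 thr1.r0=1

outcome vector order: (thr0.r0,thr0.r1,thr1.r0)
|TSO outcomes| = 8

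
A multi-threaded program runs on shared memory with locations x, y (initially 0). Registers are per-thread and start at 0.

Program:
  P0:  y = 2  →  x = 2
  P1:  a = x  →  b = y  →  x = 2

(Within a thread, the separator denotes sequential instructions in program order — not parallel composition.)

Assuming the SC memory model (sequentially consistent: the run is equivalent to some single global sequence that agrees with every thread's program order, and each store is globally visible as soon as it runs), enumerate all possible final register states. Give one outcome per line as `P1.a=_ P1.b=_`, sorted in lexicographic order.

P1.a=0 P1.b=0
P1.a=0 P1.b=2
P1.a=2 P1.b=2

outcome vector order: (P1.a,P1.b)
|SC outcomes| = 3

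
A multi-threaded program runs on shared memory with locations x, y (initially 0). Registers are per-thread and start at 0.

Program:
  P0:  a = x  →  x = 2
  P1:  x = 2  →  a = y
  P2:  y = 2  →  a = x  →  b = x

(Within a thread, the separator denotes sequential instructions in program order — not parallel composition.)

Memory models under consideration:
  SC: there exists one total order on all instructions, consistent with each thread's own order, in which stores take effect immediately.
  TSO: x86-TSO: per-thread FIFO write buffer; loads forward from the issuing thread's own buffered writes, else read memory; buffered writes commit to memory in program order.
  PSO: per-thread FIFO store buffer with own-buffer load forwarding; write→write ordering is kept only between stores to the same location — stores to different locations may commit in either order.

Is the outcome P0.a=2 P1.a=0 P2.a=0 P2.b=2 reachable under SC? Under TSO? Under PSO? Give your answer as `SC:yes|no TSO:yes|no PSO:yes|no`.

outcome vector order: (P0.a,P1.a,P2.a,P2.b)
SC (8): 0022; 0200; 0202; 0222; 2022; 2200; 2202; 2222
TSO (12): 0000; 0002; 0022; 0200; 0202; 0222; 2000; 2002; 2022; 2200; 2202; 2222
PSO (12): 0000; 0002; 0022; 0200; 0202; 0222; 2000; 2002; 2022; 2200; 2202; 2222
target 2002 ∈ {TSO,PSO}

SC:no TSO:yes PSO:yes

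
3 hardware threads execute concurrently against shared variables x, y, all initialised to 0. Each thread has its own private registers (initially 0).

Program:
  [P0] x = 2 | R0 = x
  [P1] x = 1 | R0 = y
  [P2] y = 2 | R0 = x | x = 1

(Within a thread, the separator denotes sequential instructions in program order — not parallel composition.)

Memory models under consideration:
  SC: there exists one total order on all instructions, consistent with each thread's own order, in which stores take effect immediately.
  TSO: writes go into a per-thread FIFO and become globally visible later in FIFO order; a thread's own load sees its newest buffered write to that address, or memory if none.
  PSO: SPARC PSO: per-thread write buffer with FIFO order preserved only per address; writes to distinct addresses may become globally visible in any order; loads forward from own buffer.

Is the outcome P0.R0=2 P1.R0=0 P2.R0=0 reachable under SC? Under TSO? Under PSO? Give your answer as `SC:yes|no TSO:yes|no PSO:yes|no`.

outcome vector order: (P0.R0,P1.R0,P2.R0)
under SC → 1/0/1; 1/0/2; 1/2/0; 1/2/1; 1/2/2; 2/0/1; 2/0/2; 2/2/0; 2/2/1; 2/2/2
under TSO → 1/0/0; 1/0/1; 1/0/2; 1/2/0; 1/2/1; 1/2/2; 2/0/0; 2/0/1; 2/0/2; 2/2/0; 2/2/1; 2/2/2
under PSO → 1/0/0; 1/0/1; 1/0/2; 1/2/0; 1/2/1; 1/2/2; 2/0/0; 2/0/1; 2/0/2; 2/2/0; 2/2/1; 2/2/2
target 2/0/0 ∈ {TSO,PSO}

SC:no TSO:yes PSO:yes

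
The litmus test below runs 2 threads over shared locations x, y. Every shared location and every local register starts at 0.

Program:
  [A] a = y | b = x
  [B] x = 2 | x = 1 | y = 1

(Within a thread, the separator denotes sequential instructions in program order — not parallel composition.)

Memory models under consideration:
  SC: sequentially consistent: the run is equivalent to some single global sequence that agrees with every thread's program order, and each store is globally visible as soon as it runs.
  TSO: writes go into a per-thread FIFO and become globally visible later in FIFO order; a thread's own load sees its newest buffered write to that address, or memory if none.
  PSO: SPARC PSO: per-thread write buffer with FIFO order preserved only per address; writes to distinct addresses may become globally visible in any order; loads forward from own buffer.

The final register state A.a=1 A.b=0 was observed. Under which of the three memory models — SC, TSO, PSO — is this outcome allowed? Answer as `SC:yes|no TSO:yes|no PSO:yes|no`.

outcome vector order: (A.a,A.b)
[SC] allowed = {00; 01; 02; 11}
[TSO] allowed = {00; 01; 02; 11}
[PSO] allowed = {00; 01; 02; 10; 11; 12}
target 10 ∈ {PSO}

SC:no TSO:no PSO:yes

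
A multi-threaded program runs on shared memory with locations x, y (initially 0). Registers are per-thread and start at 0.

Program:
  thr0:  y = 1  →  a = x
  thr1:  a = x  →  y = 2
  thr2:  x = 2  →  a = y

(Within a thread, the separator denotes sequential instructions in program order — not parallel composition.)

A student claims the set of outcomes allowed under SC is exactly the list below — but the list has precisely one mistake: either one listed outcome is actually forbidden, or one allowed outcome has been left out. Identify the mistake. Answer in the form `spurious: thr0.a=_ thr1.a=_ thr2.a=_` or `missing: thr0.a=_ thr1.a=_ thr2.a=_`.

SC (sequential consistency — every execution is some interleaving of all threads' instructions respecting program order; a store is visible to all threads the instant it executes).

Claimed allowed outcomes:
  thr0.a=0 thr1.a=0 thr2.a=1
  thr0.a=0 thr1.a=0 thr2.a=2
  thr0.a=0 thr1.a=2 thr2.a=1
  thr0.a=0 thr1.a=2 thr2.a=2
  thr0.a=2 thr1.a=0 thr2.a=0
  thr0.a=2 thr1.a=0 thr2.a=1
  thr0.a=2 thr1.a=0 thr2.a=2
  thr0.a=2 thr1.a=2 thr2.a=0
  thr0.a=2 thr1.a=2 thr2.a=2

missing: thr0.a=2 thr1.a=2 thr2.a=1

outcome vector order: (thr0.a,thr1.a,thr2.a)
SC (10): <0 0 1> <0 0 2> <0 2 1> <0 2 2> <2 0 0> <2 0 1> <2 0 2> <2 2 0> <2 2 1> <2 2 2>
SC∖claimed = {<2 2 1>}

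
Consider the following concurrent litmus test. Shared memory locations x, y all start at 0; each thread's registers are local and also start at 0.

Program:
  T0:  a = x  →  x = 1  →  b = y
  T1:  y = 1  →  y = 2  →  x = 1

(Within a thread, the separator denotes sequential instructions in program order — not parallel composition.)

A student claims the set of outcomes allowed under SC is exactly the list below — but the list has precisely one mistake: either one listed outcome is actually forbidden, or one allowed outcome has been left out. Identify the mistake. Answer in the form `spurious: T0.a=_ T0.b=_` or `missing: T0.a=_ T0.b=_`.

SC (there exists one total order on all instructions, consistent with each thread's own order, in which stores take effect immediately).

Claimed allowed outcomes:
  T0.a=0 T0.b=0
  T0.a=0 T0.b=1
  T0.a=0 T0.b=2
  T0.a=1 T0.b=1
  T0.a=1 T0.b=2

outcome vector order: (T0.a,T0.b)
SC (4): 0/0; 0/1; 0/2; 1/2
claimed∖SC = {1/1}

spurious: T0.a=1 T0.b=1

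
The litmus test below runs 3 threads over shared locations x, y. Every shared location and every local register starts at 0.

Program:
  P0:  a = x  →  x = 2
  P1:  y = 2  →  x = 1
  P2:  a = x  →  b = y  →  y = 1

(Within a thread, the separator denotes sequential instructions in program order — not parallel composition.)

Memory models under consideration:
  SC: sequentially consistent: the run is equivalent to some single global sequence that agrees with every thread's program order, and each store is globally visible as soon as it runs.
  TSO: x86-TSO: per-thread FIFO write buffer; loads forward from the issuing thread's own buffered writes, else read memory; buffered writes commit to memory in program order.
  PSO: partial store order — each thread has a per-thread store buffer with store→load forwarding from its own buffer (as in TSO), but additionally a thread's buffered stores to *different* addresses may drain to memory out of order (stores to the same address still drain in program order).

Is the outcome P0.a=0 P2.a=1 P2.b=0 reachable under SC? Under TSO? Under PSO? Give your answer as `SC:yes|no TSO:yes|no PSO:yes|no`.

SC:no TSO:no PSO:yes

outcome vector order: (P0.a,P2.a,P2.b)
SC (9): 000 002 012 020 022 100 102 112 122
TSO (9): 000 002 012 020 022 100 102 112 122
PSO (12): 000 002 010 012 020 022 100 102 110 112 120 122
target 010 ∈ {PSO}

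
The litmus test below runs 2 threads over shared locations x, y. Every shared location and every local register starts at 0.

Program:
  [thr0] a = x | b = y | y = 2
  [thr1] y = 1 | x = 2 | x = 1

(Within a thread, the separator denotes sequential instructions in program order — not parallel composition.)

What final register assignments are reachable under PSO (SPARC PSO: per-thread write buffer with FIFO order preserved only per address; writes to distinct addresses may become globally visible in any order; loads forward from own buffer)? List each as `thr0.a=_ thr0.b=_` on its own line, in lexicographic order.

thr0.a=0 thr0.b=0
thr0.a=0 thr0.b=1
thr0.a=1 thr0.b=0
thr0.a=1 thr0.b=1
thr0.a=2 thr0.b=0
thr0.a=2 thr0.b=1

outcome vector order: (thr0.a,thr0.b)
|PSO outcomes| = 6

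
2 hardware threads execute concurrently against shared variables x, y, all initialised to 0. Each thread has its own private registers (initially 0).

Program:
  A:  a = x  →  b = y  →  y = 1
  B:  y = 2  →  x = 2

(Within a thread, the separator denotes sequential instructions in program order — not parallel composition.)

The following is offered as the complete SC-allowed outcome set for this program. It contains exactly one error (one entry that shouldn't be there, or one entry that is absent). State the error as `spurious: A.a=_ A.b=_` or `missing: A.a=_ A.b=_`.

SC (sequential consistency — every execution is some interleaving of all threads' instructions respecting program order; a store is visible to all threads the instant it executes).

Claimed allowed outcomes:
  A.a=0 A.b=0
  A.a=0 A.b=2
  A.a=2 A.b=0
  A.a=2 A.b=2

outcome vector order: (A.a,A.b)
[SC] allowed = {(0,0); (0,2); (2,2)}
claimed∖SC = {(2,0)}

spurious: A.a=2 A.b=0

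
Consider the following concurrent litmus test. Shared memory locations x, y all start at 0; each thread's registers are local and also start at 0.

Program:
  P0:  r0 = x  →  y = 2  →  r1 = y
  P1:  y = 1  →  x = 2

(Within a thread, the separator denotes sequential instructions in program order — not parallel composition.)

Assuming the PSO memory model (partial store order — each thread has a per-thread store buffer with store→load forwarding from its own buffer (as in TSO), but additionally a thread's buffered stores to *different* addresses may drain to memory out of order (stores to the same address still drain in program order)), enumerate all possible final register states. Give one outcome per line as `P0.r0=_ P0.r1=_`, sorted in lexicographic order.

outcome vector order: (P0.r0,P0.r1)
|PSO outcomes| = 4

P0.r0=0 P0.r1=1
P0.r0=0 P0.r1=2
P0.r0=2 P0.r1=1
P0.r0=2 P0.r1=2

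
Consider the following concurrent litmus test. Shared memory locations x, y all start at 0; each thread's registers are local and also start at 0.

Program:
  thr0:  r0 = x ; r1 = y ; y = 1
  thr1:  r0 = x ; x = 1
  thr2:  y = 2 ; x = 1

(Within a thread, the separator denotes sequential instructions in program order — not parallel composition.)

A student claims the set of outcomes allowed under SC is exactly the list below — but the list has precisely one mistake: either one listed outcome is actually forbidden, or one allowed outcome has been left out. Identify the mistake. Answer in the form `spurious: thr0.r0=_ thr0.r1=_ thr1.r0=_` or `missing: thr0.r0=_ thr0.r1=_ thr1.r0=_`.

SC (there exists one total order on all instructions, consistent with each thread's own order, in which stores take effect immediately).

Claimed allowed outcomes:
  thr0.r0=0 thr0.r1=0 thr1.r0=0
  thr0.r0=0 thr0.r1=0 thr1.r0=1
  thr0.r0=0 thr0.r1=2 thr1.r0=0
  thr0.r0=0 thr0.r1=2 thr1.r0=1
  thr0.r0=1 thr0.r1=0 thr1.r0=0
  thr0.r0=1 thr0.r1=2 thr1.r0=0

missing: thr0.r0=1 thr0.r1=2 thr1.r0=1

outcome vector order: (thr0.r0,thr0.r1,thr1.r0)
SC (7): <0 0 0>; <0 0 1>; <0 2 0>; <0 2 1>; <1 0 0>; <1 2 0>; <1 2 1>
SC∖claimed = {<1 2 1>}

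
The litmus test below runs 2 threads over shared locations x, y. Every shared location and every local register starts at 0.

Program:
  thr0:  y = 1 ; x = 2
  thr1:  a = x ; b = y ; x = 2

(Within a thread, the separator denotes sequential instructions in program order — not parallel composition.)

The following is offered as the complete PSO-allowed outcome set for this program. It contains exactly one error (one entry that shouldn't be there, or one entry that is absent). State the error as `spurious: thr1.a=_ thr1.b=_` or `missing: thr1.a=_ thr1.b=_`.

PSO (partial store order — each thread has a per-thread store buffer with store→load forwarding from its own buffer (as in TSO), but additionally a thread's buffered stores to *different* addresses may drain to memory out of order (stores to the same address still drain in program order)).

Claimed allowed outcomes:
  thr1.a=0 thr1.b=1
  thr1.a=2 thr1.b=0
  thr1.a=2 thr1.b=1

outcome vector order: (thr1.a,thr1.b)
under PSO → (0,0) (0,1) (2,0) (2,1)
PSO∖claimed = {(0,0)}

missing: thr1.a=0 thr1.b=0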